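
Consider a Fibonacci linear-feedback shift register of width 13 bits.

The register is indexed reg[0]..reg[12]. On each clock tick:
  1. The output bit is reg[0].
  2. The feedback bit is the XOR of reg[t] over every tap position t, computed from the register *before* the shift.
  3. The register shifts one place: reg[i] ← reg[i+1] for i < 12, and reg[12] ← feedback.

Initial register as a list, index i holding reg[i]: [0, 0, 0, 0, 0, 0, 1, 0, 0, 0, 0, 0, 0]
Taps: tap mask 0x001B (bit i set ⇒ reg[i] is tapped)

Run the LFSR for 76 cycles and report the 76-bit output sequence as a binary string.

0000001000000001101100001010001011110110111111100001100010011011001001100011

step | reg (before) | out | fb
   0 | 0000001000000 | 0 | 0
   1 | 0000010000000 | 0 | 0
   2 | 0000100000000 | 0 | 1
   3 | 0001000000001 | 0 | 1
   4 | 0010000000011 | 0 | 0
   5 | 0100000000110 | 0 | 1
   6 | 1000000001101 | 1 | 1
   7 | 0000000011011 | 0 | 0
   8 | 0000000110110 | 0 | 0
   9 | 0000001101100 | 0 | 0
  10 | 0000011011000 | 0 | 0
  11 | 0000110110000 | 0 | 1
  12 | 0001101100001 | 0 | 0
  13 | 0011011000010 | 0 | 1
  14 | 0110110000101 | 0 | 0
  15 | 1101100001010 | 1 | 0
  16 | 1011000010100 | 1 | 0
  17 | 0110000101000 | 0 | 1
  18 | 1100001010001 | 1 | 0
  19 | 1000010100010 | 1 | 1
  20 | 0000101000101 | 0 | 1
  21 | 0001010001011 | 0 | 1
  22 | 0010100010111 | 0 | 1
  23 | 0101000101111 | 0 | 0
  24 | 1010001011110 | 1 | 1
  25 | 0100010111101 | 0 | 1
  26 | 1000101111011 | 1 | 0
  27 | 0001011110110 | 0 | 1
  28 | 0010111101101 | 0 | 1
  29 | 0101111011011 | 0 | 1
  30 | 1011110110111 | 1 | 1
  31 | 0111101101111 | 0 | 1
  32 | 1111011011111 | 1 | 1
  33 | 1110110111111 | 1 | 1
  34 | 1101101111111 | 1 | 0
  35 | 1011011111110 | 1 | 0
  36 | 0110111111100 | 0 | 0
  37 | 1101111111000 | 1 | 0
  38 | 1011111110000 | 1 | 1
  39 | 0111111100001 | 0 | 1
  40 | 1111111000011 | 1 | 0
  41 | 1111110000110 | 1 | 0
  42 | 1111100001100 | 1 | 0
  43 | 1111000011000 | 1 | 1
  44 | 1110000110001 | 1 | 0
  45 | 1100001100010 | 1 | 0
  46 | 1000011000100 | 1 | 1
  47 | 0000110001001 | 0 | 1
  48 | 0001100010011 | 0 | 0
  49 | 0011000100110 | 0 | 1
  50 | 0110001001101 | 0 | 1
  51 | 1100010011011 | 1 | 0
  52 | 1000100110110 | 1 | 0
  53 | 0001001101100 | 0 | 1
  54 | 0010011011001 | 0 | 0
  55 | 0100110110010 | 0 | 0
  56 | 1001101100100 | 1 | 1
  57 | 0011011001001 | 0 | 1
  58 | 0110110010011 | 0 | 0
  59 | 1101100100110 | 1 | 0
  60 | 1011001001100 | 1 | 0
  61 | 0110010011000 | 0 | 1
  62 | 1100100110001 | 1 | 1
  63 | 1001001100011 | 1 | 0
  64 | 0010011000110 | 0 | 0
  65 | 0100110001100 | 0 | 0
  66 | 1001100011000 | 1 | 1
  67 | 0011000110001 | 0 | 1
  68 | 0110001100011 | 0 | 1
  69 | 1100011000111 | 1 | 0
  70 | 1000110001110 | 1 | 0
  71 | 0001100011100 | 0 | 0
  72 | 0011000111000 | 0 | 1
  73 | 0110001110001 | 0 | 1
  74 | 1100011100011 | 1 | 0
  75 | 1000111000110 | 1 | 0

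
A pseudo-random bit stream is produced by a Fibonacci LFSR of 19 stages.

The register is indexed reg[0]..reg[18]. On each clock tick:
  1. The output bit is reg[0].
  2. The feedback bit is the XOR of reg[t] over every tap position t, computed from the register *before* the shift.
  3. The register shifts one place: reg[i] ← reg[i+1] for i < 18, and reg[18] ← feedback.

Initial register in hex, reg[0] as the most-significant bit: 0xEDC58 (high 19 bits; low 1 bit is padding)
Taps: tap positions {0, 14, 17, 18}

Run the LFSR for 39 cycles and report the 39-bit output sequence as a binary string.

111011011100010110011010100010111110011

step | reg (before) | out | fb
   0 | 1110110111000101100 | 1 | 1
   1 | 1101101110001011001 | 1 | 1
   2 | 1011011100010110011 | 1 | 0
   3 | 0110111000101100110 | 0 | 1
   4 | 1101110001011001101 | 1 | 0
   5 | 1011100010110011010 | 1 | 1
   6 | 0111000101100110101 | 0 | 0
   7 | 1110001011001101010 | 1 | 0
   8 | 1100010110011010100 | 1 | 0
   9 | 1000101100110101000 | 1 | 1
  10 | 0001011001101010001 | 0 | 0
  11 | 0010110011010100010 | 0 | 1
  12 | 0101100110101000101 | 0 | 1
  13 | 1011001101010001011 | 1 | 1
  14 | 0110011010100010111 | 0 | 1
  15 | 1100110101000101111 | 1 | 1
  16 | 1001101010001011111 | 1 | 0
  17 | 0011010100010111110 | 0 | 0
  18 | 0110101000101111100 | 0 | 1
  19 | 1101010001011111001 | 1 | 1
  20 | 1010100010111110011 | 1 | 0
  21 | 0101000101111100110 | 0 | 1
  22 | 1010001011111001101 | 1 | 0
  23 | 0100010111110011010 | 0 | 0
  24 | 1000101111100110100 | 1 | 0
  25 | 0001011111001101000 | 0 | 0
  26 | 0010111110011010000 | 0 | 1
  27 | 0101111100110100001 | 0 | 1
  28 | 1011111001101000011 | 1 | 1
  29 | 0111110011010000111 | 0 | 0
  30 | 1111100110100001110 | 1 | 0
  31 | 1111001101000011100 | 1 | 0
  32 | 1110011010000111000 | 1 | 0
  33 | 1100110100001110000 | 1 | 0
  34 | 1001101000011100000 | 1 | 1
  35 | 0011010000111000001 | 0 | 1
  36 | 0110100001110000011 | 0 | 0
  37 | 1101000011100000110 | 1 | 0
  38 | 1010000111000001100 | 1 | 1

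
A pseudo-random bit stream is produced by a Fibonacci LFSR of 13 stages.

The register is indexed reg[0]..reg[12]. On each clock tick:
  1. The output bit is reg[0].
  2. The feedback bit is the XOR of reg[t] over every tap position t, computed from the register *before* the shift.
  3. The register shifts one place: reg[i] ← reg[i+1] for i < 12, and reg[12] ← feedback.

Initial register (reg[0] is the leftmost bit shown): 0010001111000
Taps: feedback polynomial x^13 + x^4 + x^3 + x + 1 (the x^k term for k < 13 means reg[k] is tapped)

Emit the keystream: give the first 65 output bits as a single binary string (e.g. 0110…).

tick  register→output (feedback)
  0  0010001111000→0 (0)
  1  0100011110000→0 (1)
  2  1000111100001→1 (0)
  3  0001111000010→0 (0)
  4  0011110000100→0 (0)
  5  0111100001000→0 (1)
  6  1111000010001→1 (1)
  7  1110000100011→1 (0)
  8  1100001000110→1 (0)
  9  1000010001100→1 (1)
 10  0000100011001→0 (1)
 11  0001000110011→0 (1)
 12  0010001100111→0 (0)
 13  0100011001110→0 (1)
 14  1000110011101→1 (0)
 15  0001100111010→0 (0)
 16  0011001110100→0 (1)
 17  0110011101001→0 (1)
 18  1100111010011→1 (1)
 19  1001110100111→1 (1)
 20  0011101001111→0 (0)
 21  0111010011110→0 (0)
 22  1110100111100→1 (1)
 23  1101001111001→1 (1)
 24  1010011110011→1 (1)
 25  0100111100111→0 (0)
 26  1001111001110→1 (1)
 27  0011110011101→0 (0)
 28  0111100111010→0 (1)
 29  1111001110101→1 (1)
 30  1110011101011→1 (0)
 31  1100111010110→1 (1)
 32  1001110101101→1 (1)
 33  0011101011011→0 (0)
 34  0111010110110→0 (0)
 35  1110101101100→1 (1)
 36  1101011011001→1 (1)
 37  1010110110011→1 (0)
 38  0101101100110→0 (1)
 39  1011011001101→1 (0)
 40  0110110011010→0 (0)
 41  1101100110100→1 (0)
 42  1011001101000→1 (0)
 43  0110011010000→0 (1)
 44  1100110100001→1 (1)
 45  1001101000011→1 (1)
 46  0011010000111→0 (1)
 47  0110100001111→0 (0)
 48  1101000011110→1 (1)
 49  1010000111101→1 (1)
 50  0100001111011→0 (1)
 51  1000011110111→1 (1)
 52  0000111101111→0 (1)
 53  0001111011111→0 (0)
 54  0011110111110→0 (0)
 55  0111101111100→0 (1)
 56  1111011111001→1 (1)
 57  1110111110011→1 (1)
 58  1101111100111→1 (0)
 59  1011111001110→1 (1)
 60  0111110011101→0 (1)
 61  1111100111011→1 (0)
 62  1111001110110→1 (1)
 63  1110011101101→1 (0)
 64  1100111011010→1 (1)

00100011110000100011001110100111100111010110110011010000111101111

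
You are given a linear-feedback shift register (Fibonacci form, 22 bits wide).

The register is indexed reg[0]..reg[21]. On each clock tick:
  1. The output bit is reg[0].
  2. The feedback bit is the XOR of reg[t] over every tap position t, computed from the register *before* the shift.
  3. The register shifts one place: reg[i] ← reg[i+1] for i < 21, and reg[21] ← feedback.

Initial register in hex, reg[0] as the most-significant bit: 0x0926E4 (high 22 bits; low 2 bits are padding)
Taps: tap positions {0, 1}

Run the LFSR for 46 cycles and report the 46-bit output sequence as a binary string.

0000100100100110111001000110110110101100101100

tick  register→output (feedback)
  0  0000100100100110111001→0 (0)
  1  0001001001001101110010→0 (0)
  2  0010010010011011100100→0 (0)
  3  0100100100110111001000→0 (1)
  4  1001001001101110010001→1 (1)
  5  0010010011011100100011→0 (0)
  6  0100100110111001000110→0 (1)
  7  1001001101110010001101→1 (1)
  8  0010011011100100011011→0 (0)
  9  0100110111001000110110→0 (1)
 10  1001101110010001101101→1 (1)
 11  0011011100100011011011→0 (0)
 12  0110111001000110110110→0 (1)
 13  1101110010001101101101→1 (0)
 14  1011100100011011011010→1 (1)
 15  0111001000110110110101→0 (1)
 16  1110010001101101101011→1 (0)
 17  1100100011011011010110→1 (0)
 18  1001000110110110101100→1 (1)
 19  0010001101101101011001→0 (0)
 20  0100011011011010110010→0 (1)
 21  1000110110110101100101→1 (1)
 22  0001101101101011001011→0 (0)
 23  0011011011010110010110→0 (0)
 24  0110110110101100101100→0 (1)
 25  1101101101011001011001→1 (0)
 26  1011011010110010110010→1 (1)
 27  0110110101100101100101→0 (1)
 28  1101101011001011001011→1 (0)
 29  1011010110010110010110→1 (1)
 30  0110101100101100101101→0 (1)
 31  1101011001011001011011→1 (0)
 32  1010110010110010110110→1 (1)
 33  0101100101100101101101→0 (1)
 34  1011001011001011011011→1 (1)
 35  0110010110010110110111→0 (1)
 36  1100101100101101101111→1 (0)
 37  1001011001011011011110→1 (1)
 38  0010110010110110111101→0 (0)
 39  0101100101101101111010→0 (1)
 40  1011001011011011110101→1 (1)
 41  0110010110110111101011→0 (1)
 42  1100101101101111010111→1 (0)
 43  1001011011011110101110→1 (1)
 44  0010110110111101011101→0 (0)
 45  0101101101111010111010→0 (1)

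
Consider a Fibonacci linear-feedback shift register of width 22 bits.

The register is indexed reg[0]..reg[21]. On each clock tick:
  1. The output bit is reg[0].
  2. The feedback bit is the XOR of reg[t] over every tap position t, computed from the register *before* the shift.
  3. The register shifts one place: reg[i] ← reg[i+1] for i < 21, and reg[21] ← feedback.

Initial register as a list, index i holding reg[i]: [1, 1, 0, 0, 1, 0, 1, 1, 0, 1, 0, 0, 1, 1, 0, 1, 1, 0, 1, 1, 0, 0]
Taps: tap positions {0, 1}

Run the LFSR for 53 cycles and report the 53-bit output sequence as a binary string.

11001011010011011011000101110111010110110100111001100

step | reg (before) | out | fb
   0 | 1100101101001101101100 | 1 | 0
   1 | 1001011010011011011000 | 1 | 1
   2 | 0010110100110110110001 | 0 | 0
   3 | 0101101001101101100010 | 0 | 1
   4 | 1011010011011011000101 | 1 | 1
   5 | 0110100110110110001011 | 0 | 1
   6 | 1101001101101100010111 | 1 | 0
   7 | 1010011011011000101110 | 1 | 1
   8 | 0100110110110001011101 | 0 | 1
   9 | 1001101101100010111011 | 1 | 1
  10 | 0011011011000101110111 | 0 | 0
  11 | 0110110110001011101110 | 0 | 1
  12 | 1101101100010111011101 | 1 | 0
  13 | 1011011000101110111010 | 1 | 1
  14 | 0110110001011101110101 | 0 | 1
  15 | 1101100010111011101011 | 1 | 0
  16 | 1011000101110111010110 | 1 | 1
  17 | 0110001011101110101101 | 0 | 1
  18 | 1100010111011101011011 | 1 | 0
  19 | 1000101110111010110110 | 1 | 1
  20 | 0001011101110101101101 | 0 | 0
  21 | 0010111011101011011010 | 0 | 0
  22 | 0101110111010110110100 | 0 | 1
  23 | 1011101110101101101001 | 1 | 1
  24 | 0111011101011011010011 | 0 | 1
  25 | 1110111010110110100111 | 1 | 0
  26 | 1101110101101101001110 | 1 | 0
  27 | 1011101011011010011100 | 1 | 1
  28 | 0111010110110100111001 | 0 | 1
  29 | 1110101101101001110011 | 1 | 0
  30 | 1101011011010011100110 | 1 | 0
  31 | 1010110110100111001100 | 1 | 1
  32 | 0101101101001110011001 | 0 | 1
  33 | 1011011010011100110011 | 1 | 1
  34 | 0110110100111001100111 | 0 | 1
  35 | 1101101001110011001111 | 1 | 0
  36 | 1011010011100110011110 | 1 | 1
  37 | 0110100111001100111101 | 0 | 1
  38 | 1101001110011001111011 | 1 | 0
  39 | 1010011100110011110110 | 1 | 1
  40 | 0100111001100111101101 | 0 | 1
  41 | 1001110011001111011011 | 1 | 1
  42 | 0011100110011110110111 | 0 | 0
  43 | 0111001100111101101110 | 0 | 1
  44 | 1110011001111011011101 | 1 | 0
  45 | 1100110011110110111010 | 1 | 0
  46 | 1001100111101101110100 | 1 | 1
  47 | 0011001111011011101001 | 0 | 0
  48 | 0110011110110111010010 | 0 | 1
  49 | 1100111101101110100101 | 1 | 0
  50 | 1001111011011101001010 | 1 | 1
  51 | 0011110110111010010101 | 0 | 0
  52 | 0111101101110100101010 | 0 | 1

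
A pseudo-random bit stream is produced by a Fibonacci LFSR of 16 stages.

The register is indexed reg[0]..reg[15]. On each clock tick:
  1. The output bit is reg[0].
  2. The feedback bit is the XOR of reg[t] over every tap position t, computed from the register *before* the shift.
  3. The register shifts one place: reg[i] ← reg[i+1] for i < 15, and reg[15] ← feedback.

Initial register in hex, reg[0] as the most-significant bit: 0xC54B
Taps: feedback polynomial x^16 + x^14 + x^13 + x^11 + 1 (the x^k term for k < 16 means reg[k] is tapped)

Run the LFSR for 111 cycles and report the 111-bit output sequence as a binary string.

110001010100101100110111111101111001111100100010010100110001111011001111010110010111011111100010100101001110000

tick  register→output (feedback)
  0  1100010101001011→1 (0)
  1  1000101010010110→1 (0)
  2  0001010100101100→0 (1)
  3  0010101001011001→0 (1)
  4  0101010010110011→0 (0)
  5  1010100101100110→1 (1)
  6  0101001011001101→0 (1)
  7  1010010110011011→1 (1)
  8  0100101100110111→0 (1)
  9  1001011001101111→1 (1)
 10  0010110011011111→0 (1)
 11  0101100110111111→0 (1)
 12  1011001101111111→1 (0)
 13  0110011011111110→0 (1)
 14  1100110111111101→1 (1)
 15  1001101111111011→1 (1)
 16  0011011111110111→0 (1)
 17  0110111111101111→0 (0)
 18  1101111111011110→1 (0)
 19  1011111110111100→1 (1)
 20  0111111101111001→0 (1)
 21  1111111011110011→1 (1)
 22  1111110111100111→1 (1)
 23  1111101111001111→1 (1)
 24  1111011110011111→1 (0)
 25  1110111100111110→1 (0)
 26  1101111001111100→1 (1)
 27  1011110011111001→1 (0)
 28  0111100111110010→0 (0)
 29  1111001111100100→1 (0)
 30  1110011111001000→1 (1)
 31  1100111110010001→1 (0)
 32  1001111100100010→1 (0)
 33  0011111001000100→0 (1)
 34  0111110010001001→0 (0)
 35  1111100100010010→1 (1)
 36  1111001000100101→1 (0)
 37  1110010001001010→1 (0)
 38  1100100010010100→1 (1)
 39  1001000100101001→1 (1)
 40  0010001001010011→0 (0)
 41  0100010010100110→0 (0)
 42  1000100101001100→1 (0)
 43  0001001010011000→0 (1)
 44  0010010100110001→0 (1)
 45  0100101001100011→0 (1)
 46  1001010011000111→1 (1)
 47  0010100110001111→0 (0)
 48  0101001100011110→0 (1)
 49  1010011000111101→1 (1)
 50  0100110001111011→0 (0)
 51  1001100011110110→1 (0)
 52  0011000111101100→0 (1)
 53  0110001111011001→0 (1)
 54  1100011110110011→1 (1)
 55  1000111101100111→1 (1)
 56  0001111011001111→0 (0)
 57  0011110110011110→0 (1)
 58  0111101100111101→0 (0)
 59  1111011001111010→1 (1)
 60  1110110011110101→1 (1)
 61  1101100111101011→1 (0)
 62  1011001111010110→1 (0)
 63  0110011110101100→0 (1)
 64  1100111101011001→1 (0)
 65  1001111010110010→1 (1)
 66  0011110101100101→0 (1)
 67  0111101011001011→0 (1)
 68  1111010110010111→1 (0)
 69  1110101100101110→1 (1)
 70  1101011001011101→1 (1)
 71  1010110010111011→1 (1)
 72  0101100101110111→0 (1)
 73  1011001011101111→1 (1)
 74  0110010111011111→0 (1)
 75  1100101110111111→1 (0)
 76  1001011101111110→1 (0)
 77  0010111011111100→0 (0)
 78  0101110111111000→0 (1)
 79  1011101111110001→1 (0)
 80  0111011111100010→0 (1)
 81  1110111111000101→1 (0)
 82  1101111110001010→1 (0)
 83  1011111100010100→1 (1)
 84  0111111000101001→0 (0)
 85  1111110001010010→1 (1)
 86  1111100010100101→1 (0)
 87  1111000101001010→1 (0)
 88  1110001010010100→1 (1)
 89  1100010100101001→1 (1)
 90  1000101001010011→1 (1)
 91  0001010010100111→0 (0)
 92  0010100101001110→0 (0)
 93  0101001010011100→0 (0)
 94  1010010100111000→1 (0)
 95  0100101001110000→0 (1)
 96  1001010011100001→1 (1)
 97  0010100111000011→0 (1)
 98  0101001110000111→0 (0)
 99  1010011100001110→1 (1)
100  0100111000011101→0 (0)
101  1001110000111010→1 (1)
102  0011100001110101→0 (0)
103  0111000011101010→0 (1)
104  1110000111010101→1 (1)
105  1100001110101011→1 (0)
106  1000011101010110→1 (0)
107  0000111010101100→0 (1)
108  0001110101011001→0 (1)
109  0011101010110011→0 (0)
110  0111010101100110→0 (0)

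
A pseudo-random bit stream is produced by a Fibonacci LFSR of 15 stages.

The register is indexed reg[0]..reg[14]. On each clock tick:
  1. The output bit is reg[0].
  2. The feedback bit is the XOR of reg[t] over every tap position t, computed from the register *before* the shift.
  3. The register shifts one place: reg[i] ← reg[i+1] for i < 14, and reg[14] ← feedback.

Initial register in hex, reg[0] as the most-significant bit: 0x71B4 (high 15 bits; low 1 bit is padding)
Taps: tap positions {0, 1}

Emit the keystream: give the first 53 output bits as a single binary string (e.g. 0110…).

k : reg_k → out_k, fb_k
0: 011100011011010 → 0, fb=1
1: 111000110110101 → 1, fb=0
2: 110001101101010 → 1, fb=0
3: 100011011010100 → 1, fb=1
4: 000110110101001 → 0, fb=0
5: 001101101010010 → 0, fb=0
6: 011011010100100 → 0, fb=1
7: 110110101001001 → 1, fb=0
8: 101101010010010 → 1, fb=1
9: 011010100100101 → 0, fb=1
10: 110101001001011 → 1, fb=0
11: 101010010010110 → 1, fb=1
12: 010100100101101 → 0, fb=1
13: 101001001011011 → 1, fb=1
14: 010010010110111 → 0, fb=1
15: 100100101101111 → 1, fb=1
16: 001001011011111 → 0, fb=0
17: 010010110111110 → 0, fb=1
18: 100101101111101 → 1, fb=1
19: 001011011111011 → 0, fb=0
20: 010110111110110 → 0, fb=1
21: 101101111101101 → 1, fb=1
22: 011011111011011 → 0, fb=1
23: 110111110110111 → 1, fb=0
24: 101111101101110 → 1, fb=1
25: 011111011011101 → 0, fb=1
26: 111110110111011 → 1, fb=0
27: 111101101110110 → 1, fb=0
28: 111011011101100 → 1, fb=0
29: 110110111011000 → 1, fb=0
30: 101101110110000 → 1, fb=1
31: 011011101100001 → 0, fb=1
32: 110111011000011 → 1, fb=0
33: 101110110000110 → 1, fb=1
34: 011101100001101 → 0, fb=1
35: 111011000011011 → 1, fb=0
36: 110110000110110 → 1, fb=0
37: 101100001101100 → 1, fb=1
38: 011000011011001 → 0, fb=1
39: 110000110110011 → 1, fb=0
40: 100001101100110 → 1, fb=1
41: 000011011001101 → 0, fb=0
42: 000110110011010 → 0, fb=0
43: 001101100110100 → 0, fb=0
44: 011011001101000 → 0, fb=1
45: 110110011010001 → 1, fb=0
46: 101100110100010 → 1, fb=1
47: 011001101000101 → 0, fb=1
48: 110011010001011 → 1, fb=0
49: 100110100010110 → 1, fb=1
50: 001101000101101 → 0, fb=0
51: 011010001011010 → 0, fb=1
52: 110100010110101 → 1, fb=0

01110001101101010010010110111110110111011000011011001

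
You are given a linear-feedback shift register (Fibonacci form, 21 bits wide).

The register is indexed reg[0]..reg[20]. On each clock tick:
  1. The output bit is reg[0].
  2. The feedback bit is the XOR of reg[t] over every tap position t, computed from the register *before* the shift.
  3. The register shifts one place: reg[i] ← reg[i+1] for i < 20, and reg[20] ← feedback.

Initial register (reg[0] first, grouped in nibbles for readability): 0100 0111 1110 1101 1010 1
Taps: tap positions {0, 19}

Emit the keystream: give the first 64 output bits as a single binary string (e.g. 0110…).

0100011111101101101010000011001110001110111111100001101011000110

k : reg_k → out_k, fb_k
0: 010001111110110110101 → 0, fb=0
1: 100011111101101101010 → 1, fb=0
2: 000111111011011010100 → 0, fb=0
3: 001111110110110101000 → 0, fb=0
4: 011111101101101010000 → 0, fb=0
5: 111111011011010100000 → 1, fb=1
6: 111110110110101000001 → 1, fb=1
7: 111101101101010000011 → 1, fb=0
8: 111011011010100000110 → 1, fb=0
9: 110110110101000001100 → 1, fb=1
10: 101101101010000011001 → 1, fb=1
11: 011011010100000110011 → 0, fb=1
12: 110110101000001100111 → 1, fb=0
13: 101101010000011001110 → 1, fb=0
14: 011010100000110011100 → 0, fb=0
15: 110101000001100111000 → 1, fb=1
16: 101010000011001110001 → 1, fb=1
17: 010100000110011100011 → 0, fb=1
18: 101000001100111000111 → 1, fb=0
19: 010000011001110001110 → 0, fb=1
20: 100000110011100011101 → 1, fb=1
21: 000001100111000111011 → 0, fb=1
22: 000011001110001110111 → 0, fb=1
23: 000110011100011101111 → 0, fb=1
24: 001100111000111011111 → 0, fb=1
25: 011001110001110111111 → 0, fb=1
26: 110011100011101111111 → 1, fb=0
27: 100111000111011111110 → 1, fb=0
28: 001110001110111111100 → 0, fb=0
29: 011100011101111111000 → 0, fb=0
30: 111000111011111110000 → 1, fb=1
31: 110001110111111100001 → 1, fb=1
32: 100011101111111000011 → 1, fb=0
33: 000111011111110000110 → 0, fb=1
34: 001110111111100001101 → 0, fb=0
35: 011101111111000011010 → 0, fb=1
36: 111011111110000110101 → 1, fb=1
37: 110111111100001101011 → 1, fb=0
38: 101111111000011010110 → 1, fb=0
39: 011111110000110101100 → 0, fb=0
40: 111111100001101011000 → 1, fb=1
41: 111111000011010110001 → 1, fb=1
42: 111110000110101100011 → 1, fb=0
43: 111100001101011000110 → 1, fb=0
44: 111000011010110001100 → 1, fb=1
45: 110000110101100011001 → 1, fb=1
46: 100001101011000110011 → 1, fb=0
47: 000011010110001100110 → 0, fb=1
48: 000110101100011001101 → 0, fb=0
49: 001101011000110011010 → 0, fb=1
50: 011010110001100110101 → 0, fb=0
51: 110101100011001101010 → 1, fb=0
52: 101011000110011010100 → 1, fb=1
53: 010110001100110101001 → 0, fb=0
54: 101100011001101010010 → 1, fb=0
55: 011000110011010100100 → 0, fb=0
56: 110001100110101001000 → 1, fb=1
57: 100011001101010010001 → 1, fb=1
58: 000110011010100100011 → 0, fb=1
59: 001100110101001000111 → 0, fb=1
60: 011001101010010001111 → 0, fb=1
61: 110011010100100011111 → 1, fb=0
62: 100110101001000111110 → 1, fb=0
63: 001101010010001111100 → 0, fb=0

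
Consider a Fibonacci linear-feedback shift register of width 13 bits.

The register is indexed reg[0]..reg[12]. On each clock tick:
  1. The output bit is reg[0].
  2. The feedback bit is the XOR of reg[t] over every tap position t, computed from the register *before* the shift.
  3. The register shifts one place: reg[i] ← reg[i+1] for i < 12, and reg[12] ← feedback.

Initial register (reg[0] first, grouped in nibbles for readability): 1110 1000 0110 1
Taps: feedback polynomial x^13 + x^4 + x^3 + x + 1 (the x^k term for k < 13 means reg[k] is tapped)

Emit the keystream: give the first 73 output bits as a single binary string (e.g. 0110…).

1110100001101111111010011000111101110000111010001100011110011000011011110

tick  register→output (feedback)
  0  1110100001101→1 (1)
  1  1101000011011→1 (1)
  2  1010000110111→1 (1)
  3  0100001101111→0 (1)
  4  1000011011111→1 (1)
  5  0000110111111→0 (1)
  6  0001101111111→0 (0)
  7  0011011111110→0 (1)
  8  0110111111101→0 (0)
  9  1101111111010→1 (0)
 10  1011111110100→1 (1)
 11  0111111101001→0 (1)
 12  1111111010011→1 (0)
 13  1111110100110→1 (0)
 14  1111101001100→1 (0)
 15  1111010011000→1 (1)
 16  1110100110001→1 (1)
 17  1101001100011→1 (1)
 18  1010011000111→1 (1)
 19  0100110001111→0 (0)
 20  1001100011110→1 (1)
 21  0011000111101→0 (1)
 22  0110001111011→0 (1)
 23  1100011110111→1 (0)
 24  1000111101110→1 (0)
 25  0001111011100→0 (0)
 26  0011110111000→0 (0)
 27  0111101110000→0 (1)
 28  1111011100001→1 (1)
 29  1110111000011→1 (1)
 30  1101110000111→1 (0)
 31  1011100001110→1 (1)
 32  0111000011101→0 (0)
 33  1110000111010→1 (0)
 34  1100001110100→1 (0)
 35  1000011101000→1 (1)
 36  0000111010001→0 (1)
 37  0001110100011→0 (0)
 38  0011101000110→0 (0)
 39  0111010001100→0 (0)
 40  1110100011000→1 (1)
 41  1101000110001→1 (1)
 42  1010001100011→1 (1)
 43  0100011000111→0 (1)
 44  1000110001111→1 (0)
 45  0001100011110→0 (0)
 46  0011000111100→0 (1)
 47  0110001111001→0 (1)
 48  1100011110011→1 (0)
 49  1000111100110→1 (0)
 50  0001111001100→0 (0)
 51  0011110011000→0 (0)
 52  0111100110000→0 (1)
 53  1111001100001→1 (1)
 54  1110011000011→1 (0)
 55  1100110000110→1 (1)
 56  1001100001101→1 (1)
 57  0011000011011→0 (1)
 58  0110000110111→0 (1)
 59  1100001101111→1 (0)
 60  1000011011110→1 (1)
 61  0000110111101→0 (1)
 62  0001101111011→0 (0)
 63  0011011110110→0 (1)
 64  0110111101101→0 (0)
 65  1101111011010→1 (0)
 66  1011110110100→1 (1)
 67  0111101101001→0 (1)
 68  1111011010011→1 (1)
 69  1110110100111→1 (1)
 70  1101101001111→1 (0)
 71  1011010011110→1 (0)
 72  0110100111100→0 (0)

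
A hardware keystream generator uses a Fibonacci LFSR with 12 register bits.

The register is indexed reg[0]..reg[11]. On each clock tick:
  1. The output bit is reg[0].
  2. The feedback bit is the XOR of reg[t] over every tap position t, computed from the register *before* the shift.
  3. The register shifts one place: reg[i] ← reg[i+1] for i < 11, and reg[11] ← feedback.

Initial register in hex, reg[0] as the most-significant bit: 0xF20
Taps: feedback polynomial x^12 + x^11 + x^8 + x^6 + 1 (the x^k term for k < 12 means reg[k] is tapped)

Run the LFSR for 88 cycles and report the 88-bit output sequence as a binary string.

1111001000000101101101101011001100011011010011111010000001010100000110001100101111101001

k : reg_k → out_k, fb_k
0: 111100100000 → 1, fb=0
1: 111001000000 → 1, fb=1
2: 110010000001 → 1, fb=0
3: 100100000010 → 1, fb=1
4: 001000000101 → 0, fb=1
5: 010000001011 → 0, fb=0
6: 100000010110 → 1, fb=1
7: 000000101101 → 0, fb=1
8: 000001011011 → 0, fb=0
9: 000010110110 → 0, fb=1
10: 000101101101 → 0, fb=1
11: 001011011011 → 0, fb=0
12: 010110110110 → 0, fb=1
13: 101101101101 → 1, fb=0
14: 011011011010 → 0, fb=1
15: 110110110101 → 1, fb=1
16: 101101101011 → 1, fb=0
17: 011011010110 → 0, fb=0
18: 110110101100 → 1, fb=1
19: 101101011001 → 1, fb=1
20: 011010110011 → 0, fb=0
21: 110101100110 → 1, fb=0
22: 101011001100 → 1, fb=0
23: 010110011000 → 0, fb=1
24: 101100110001 → 1, fb=1
25: 011001100011 → 0, fb=0
26: 110011000110 → 1, fb=1
27: 100110001101 → 1, fb=1
28: 001100011011 → 0, fb=0
29: 011000110110 → 0, fb=1
30: 110001101101 → 1, fb=0
31: 100011011010 → 1, fb=0
32: 000110110100 → 0, fb=1
33: 001101101001 → 0, fb=1
34: 011011010011 → 0, fb=1
35: 110110100111 → 1, fb=1
36: 101101001111 → 1, fb=1
37: 011010011111 → 0, fb=0
38: 110100111110 → 1, fb=1
39: 101001111101 → 1, fb=0
40: 010011111010 → 0, fb=0
41: 100111110100 → 1, fb=0
42: 001111101000 → 0, fb=0
43: 011111010000 → 0, fb=0
44: 111110100000 → 1, fb=0
45: 111101000000 → 1, fb=1
46: 111010000001 → 1, fb=0
47: 110100000010 → 1, fb=1
48: 101000000101 → 1, fb=0
49: 010000001010 → 0, fb=1
50: 100000010101 → 1, fb=0
51: 000000101010 → 0, fb=0
52: 000001010100 → 0, fb=0
53: 000010101000 → 0, fb=0
54: 000101010000 → 0, fb=0
55: 001010100000 → 0, fb=1
56: 010101000001 → 0, fb=1
57: 101010000011 → 1, fb=0
58: 010100000110 → 0, fb=0
59: 101000001100 → 1, fb=0
60: 010000011000 → 0, fb=1
61: 100000110001 → 1, fb=1
62: 000001100011 → 0, fb=0
63: 000011000110 → 0, fb=0
64: 000110001100 → 0, fb=1
65: 001100011001 → 0, fb=0
66: 011000110010 → 0, fb=1
67: 110001100101 → 1, fb=1
68: 100011001011 → 1, fb=1
69: 000110010111 → 0, fb=1
70: 001100101111 → 0, fb=1
71: 011001011111 → 0, fb=0
72: 110010111110 → 1, fb=1
73: 100101111101 → 1, fb=0
74: 001011111010 → 0, fb=0
75: 010111110100 → 0, fb=1
76: 101111101001 → 1, fb=0
77: 011111010010 → 0, fb=0
78: 111110100100 → 1, fb=0
79: 111101001000 → 1, fb=0
80: 111010010000 → 1, fb=1
81: 110100100001 → 1, fb=1
82: 101001000011 → 1, fb=0
83: 010010000110 → 0, fb=0
84: 100100001100 → 1, fb=0
85: 001000011000 → 0, fb=1
86: 010000110001 → 0, fb=0
87: 100001100010 → 1, fb=0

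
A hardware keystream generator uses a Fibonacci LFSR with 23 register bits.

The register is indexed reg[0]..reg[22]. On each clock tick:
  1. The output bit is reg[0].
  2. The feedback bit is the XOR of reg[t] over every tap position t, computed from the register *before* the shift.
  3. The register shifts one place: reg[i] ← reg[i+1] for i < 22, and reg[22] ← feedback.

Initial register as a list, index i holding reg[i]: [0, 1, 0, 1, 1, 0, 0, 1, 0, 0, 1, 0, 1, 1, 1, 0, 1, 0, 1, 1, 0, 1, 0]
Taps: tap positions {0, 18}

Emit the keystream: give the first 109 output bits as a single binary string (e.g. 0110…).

0101100100101110101101010001101010001001001000110010110001110001110010000001100000100010100001000001000011000

tick  register→output (feedback)
  0  01011001001011101011010→0 (1)
  1  10110010010111010110101→1 (0)
  2  01100100101110101101010→0 (0)
  3  11001001011101011010100→1 (0)
  4  10010010111010110101000→1 (1)
  5  00100101110101101010001→0 (1)
  6  01001011101011010100011→0 (0)
  7  10010111010110101000110→1 (1)
  8  00101110101101010001101→0 (0)
  9  01011101011010100011010→0 (1)
 10  10111010110101000110101→1 (0)
 11  01110101101010001101010→0 (0)
 12  11101011010100011010100→1 (0)
 13  11010110101000110101000→1 (1)
 14  10101101010001101010001→1 (0)
 15  01011010100011010100010→0 (0)
 16  10110101000110101000100→1 (1)
 17  01101010001101010001001→0 (0)
 18  11010100011010100010010→1 (0)
 19  10101000110101000100100→1 (1)
 20  01010001101010001001001→0 (0)
 21  10100011010100010010010→1 (0)
 22  01000110101000100100100→0 (0)
 23  10001101010001001001000→1 (1)
 24  00011010100010010010001→0 (1)
 25  00110101000100100100011→0 (0)
 26  01101010001001001000110→0 (0)
 27  11010100010010010001100→1 (1)
 28  10101000100100100011001→1 (0)
 29  01010001001001000110010→0 (1)
 30  10100010010010001100101→1 (1)
 31  01000100100100011001011→0 (0)
 32  10001001001000110010110→1 (0)
 33  00010010010001100101100→0 (0)
 34  00100100100011001011000→0 (1)
 35  01001001000110010110001→0 (1)
 36  10010010001100101100011→1 (1)
 37  00100100011001011000111→0 (0)
 38  01001000110010110001110→0 (0)
 39  10010001100101100011100→1 (0)
 40  00100011001011000111000→0 (1)
 41  01000110010110001110001→0 (1)
 42  10001100101100011100011→1 (1)
 43  00011001011000111000111→0 (0)
 44  00110010110001110001110→0 (0)
 45  01100101100011100011100→0 (1)
 46  11001011000111000111001→1 (0)
 47  10010110001110001110010→1 (0)
 48  00101100011100011100100→0 (0)
 49  01011000111000111001000→0 (0)
 50  10110001110001110010000→1 (0)
 51  01100011100011100100000→0 (0)
 52  11000111000111001000000→1 (1)
 53  10001110001110010000001→1 (1)
 54  00011100011100100000011→0 (0)
 55  00111000111001000000110→0 (0)
 56  01110001110010000001100→0 (0)
 57  11100011100100000011000→1 (0)
 58  11000111001000000110000→1 (0)
 59  10001110010000001100000→1 (1)
 60  00011100100000011000001→0 (0)
 61  00111001000000110000010→0 (0)
 62  01110010000001100000100→0 (0)
 63  11100100000011000001000→1 (1)
 64  11001000000110000010001→1 (0)
 65  10010000001100000100010→1 (1)
 66  00100000011000001000101→0 (0)
 67  01000000110000010001010→0 (0)
 68  10000001100000100010100→1 (0)
 69  00000011000001000101000→0 (0)
 70  00000110000010001010000→0 (1)
 71  00001100000100010100001→0 (0)
 72  00011000001000101000010→0 (0)
 73  00110000010001010000100→0 (0)
 74  01100000100010100001000→0 (0)
 75  11000001000101000010000→1 (0)
 76  10000010001010000100000→1 (1)
 77  00000100010100001000001→0 (0)
 78  00001000101000010000010→0 (0)
 79  00010001010000100000100→0 (0)
 80  00100010100001000001000→0 (0)
 81  01000101000010000010000→0 (1)
 82  10001010000100000100001→1 (1)
 83  00010100001000001000011→0 (0)
 84  00101000010000010000110→0 (0)
 85  01010000100000100001100→0 (0)
 86  10100001000001000011000→1 (0)
 87  01000010000010000110000→0 (1)
 88  10000100000100001100001→1 (1)
 89  00001000001000011000011→0 (0)
 90  00010000010000110000110→0 (0)
 91  00100000100001100001100→0 (0)
 92  01000001000011000011000→0 (1)
 93  10000010000110000110001→1 (0)
 94  00000100001100001100010→0 (0)
 95  00001000011000011000100→0 (0)
 96  00010000110000110001000→0 (0)
 97  00100001100001100010000→0 (1)
 98  01000011000011000100001→0 (0)
 99  10000110000110001000010→1 (1)
100  00001100001100010000101→0 (0)
101  00011000011000100001010→0 (0)
102  00110000110001000010100→0 (1)
103  01100001100010000101001→0 (0)
104  11000011000100001010010→1 (0)
105  10000110001000010100100→1 (1)
106  00001100010000101001001→0 (0)
107  00011000100001010010010→0 (1)
108  00110001000010100100101→0 (0)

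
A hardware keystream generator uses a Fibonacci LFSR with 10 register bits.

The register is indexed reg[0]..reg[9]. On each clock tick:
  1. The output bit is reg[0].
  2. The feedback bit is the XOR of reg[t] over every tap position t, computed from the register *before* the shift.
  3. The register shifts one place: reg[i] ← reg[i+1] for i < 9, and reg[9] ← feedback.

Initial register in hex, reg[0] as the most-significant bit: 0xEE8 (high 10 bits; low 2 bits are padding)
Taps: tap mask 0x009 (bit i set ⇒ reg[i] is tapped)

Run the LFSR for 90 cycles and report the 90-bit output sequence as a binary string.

step | reg (before) | out | fb
   0 | 1110111010 | 1 | 1
   1 | 1101110101 | 1 | 0
   2 | 1011101010 | 1 | 0
   3 | 0111010100 | 0 | 1
   4 | 1110101001 | 1 | 1
   5 | 1101010011 | 1 | 0
   6 | 1010100110 | 1 | 1
   7 | 0101001101 | 0 | 1
   8 | 1010011011 | 1 | 1
   9 | 0100110111 | 0 | 0
  10 | 1001101110 | 1 | 0
  11 | 0011011100 | 0 | 1
  12 | 0110111001 | 0 | 0
  13 | 1101110010 | 1 | 0
  14 | 1011100100 | 1 | 0
  15 | 0111001000 | 0 | 1
  16 | 1110010001 | 1 | 1
  17 | 1100100011 | 1 | 1
  18 | 1001000111 | 1 | 0
  19 | 0010001110 | 0 | 0
  20 | 0100011100 | 0 | 0
  21 | 1000111000 | 1 | 1
  22 | 0001110001 | 0 | 1
  23 | 0011100011 | 0 | 1
  24 | 0111000111 | 0 | 1
  25 | 1110001111 | 1 | 1
  26 | 1100011111 | 1 | 1
  27 | 1000111111 | 1 | 1
  28 | 0001111111 | 0 | 1
  29 | 0011111111 | 0 | 1
  30 | 0111111111 | 0 | 1
  31 | 1111111111 | 1 | 0
  32 | 1111111110 | 1 | 0
  33 | 1111111100 | 1 | 0
  34 | 1111111000 | 1 | 0
  35 | 1111110000 | 1 | 0
  36 | 1111100000 | 1 | 0
  37 | 1111000000 | 1 | 0
  38 | 1110000000 | 1 | 1
  39 | 1100000001 | 1 | 1
  40 | 1000000011 | 1 | 1
  41 | 0000000111 | 0 | 0
  42 | 0000001110 | 0 | 0
  43 | 0000011100 | 0 | 0
  44 | 0000111000 | 0 | 0
  45 | 0001110000 | 0 | 1
  46 | 0011100001 | 0 | 1
  47 | 0111000011 | 0 | 1
  48 | 1110000111 | 1 | 1
  49 | 1100001111 | 1 | 1
  50 | 1000011111 | 1 | 1
  51 | 0000111111 | 0 | 0
  52 | 0001111110 | 0 | 1
  53 | 0011111101 | 0 | 1
  54 | 0111111011 | 0 | 1
  55 | 1111110111 | 1 | 0
  56 | 1111101110 | 1 | 0
  57 | 1111011100 | 1 | 0
  58 | 1110111000 | 1 | 1
  59 | 1101110001 | 1 | 0
  60 | 1011100010 | 1 | 0
  61 | 0111000100 | 0 | 1
  62 | 1110001001 | 1 | 1
  63 | 1100010011 | 1 | 1
  64 | 1000100111 | 1 | 1
  65 | 0001001111 | 0 | 1
  66 | 0010011111 | 0 | 0
  67 | 0100111110 | 0 | 0
  68 | 1001111100 | 1 | 0
  69 | 0011111000 | 0 | 1
  70 | 0111110001 | 0 | 1
  71 | 1111100011 | 1 | 0
  72 | 1111000110 | 1 | 0
  73 | 1110001100 | 1 | 1
  74 | 1100011001 | 1 | 1
  75 | 1000110011 | 1 | 1
  76 | 0001100111 | 0 | 1
  77 | 0011001111 | 0 | 1
  78 | 0110011111 | 0 | 0
  79 | 1100111110 | 1 | 1
  80 | 1001111101 | 1 | 0
  81 | 0011111010 | 0 | 1
  82 | 0111110101 | 0 | 1
  83 | 1111101011 | 1 | 0
  84 | 1111010110 | 1 | 0
  85 | 1110101100 | 1 | 1
  86 | 1101011001 | 1 | 0
  87 | 1010110010 | 1 | 1
  88 | 0101100101 | 0 | 1
  89 | 1011001011 | 1 | 0

111011101010011011100100011100011111111110000000111000011111101110001001111100011001111101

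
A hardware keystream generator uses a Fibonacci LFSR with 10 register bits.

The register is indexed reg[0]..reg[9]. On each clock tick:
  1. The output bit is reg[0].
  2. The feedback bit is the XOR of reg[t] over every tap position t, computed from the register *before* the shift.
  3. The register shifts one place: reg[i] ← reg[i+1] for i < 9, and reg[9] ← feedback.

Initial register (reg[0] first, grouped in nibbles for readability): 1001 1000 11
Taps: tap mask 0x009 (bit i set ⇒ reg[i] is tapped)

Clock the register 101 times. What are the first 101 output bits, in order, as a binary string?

k : reg_k → out_k, fb_k
0: 1001100011 → 1, fb=0
1: 0011000110 → 0, fb=1
2: 0110001101 → 0, fb=0
3: 1100011010 → 1, fb=1
4: 1000110101 → 1, fb=1
5: 0001101011 → 0, fb=1
6: 0011010111 → 0, fb=1
7: 0110101111 → 0, fb=0
8: 1101011110 → 1, fb=0
9: 1010111100 → 1, fb=1
10: 0101111001 → 0, fb=1
11: 1011110011 → 1, fb=0
12: 0111100110 → 0, fb=1
13: 1111001101 → 1, fb=0
14: 1110011010 → 1, fb=1
15: 1100110101 → 1, fb=1
16: 1001101011 → 1, fb=0
17: 0011010110 → 0, fb=1
18: 0110101101 → 0, fb=0
19: 1101011010 → 1, fb=0
20: 1010110100 → 1, fb=1
21: 0101101001 → 0, fb=1
22: 1011010011 → 1, fb=0
23: 0110100110 → 0, fb=0
24: 1101001100 → 1, fb=0
25: 1010011000 → 1, fb=1
26: 0100110001 → 0, fb=0
27: 1001100010 → 1, fb=0
28: 0011000100 → 0, fb=1
29: 0110001001 → 0, fb=0
30: 1100010010 → 1, fb=1
31: 1000100101 → 1, fb=1
32: 0001001011 → 0, fb=1
33: 0010010111 → 0, fb=0
34: 0100101110 → 0, fb=0
35: 1001011100 → 1, fb=0
36: 0010111000 → 0, fb=0
37: 0101110000 → 0, fb=1
38: 1011100001 → 1, fb=0
39: 0111000010 → 0, fb=1
40: 1110000101 → 1, fb=1
41: 1100001011 → 1, fb=1
42: 1000010111 → 1, fb=1
43: 0000101111 → 0, fb=0
44: 0001011110 → 0, fb=1
45: 0010111101 → 0, fb=0
46: 0101111010 → 0, fb=1
47: 1011110101 → 1, fb=0
48: 0111101010 → 0, fb=1
49: 1111010101 → 1, fb=0
50: 1110101010 → 1, fb=1
51: 1101010101 → 1, fb=0
52: 1010101010 → 1, fb=1
53: 0101010101 → 0, fb=1
54: 1010101011 → 1, fb=1
55: 0101010111 → 0, fb=1
56: 1010101111 → 1, fb=1
57: 0101011111 → 0, fb=1
58: 1010111111 → 1, fb=1
59: 0101111111 → 0, fb=1
60: 1011111111 → 1, fb=0
61: 0111111110 → 0, fb=1
62: 1111111101 → 1, fb=0
63: 1111111010 → 1, fb=0
64: 1111110100 → 1, fb=0
65: 1111101000 → 1, fb=0
66: 1111010000 → 1, fb=0
67: 1110100000 → 1, fb=1
68: 1101000001 → 1, fb=0
69: 1010000010 → 1, fb=1
70: 0100000101 → 0, fb=0
71: 1000001010 → 1, fb=1
72: 0000010101 → 0, fb=0
73: 0000101010 → 0, fb=0
74: 0001010100 → 0, fb=1
75: 0010101001 → 0, fb=0
76: 0101010010 → 0, fb=1
77: 1010100101 → 1, fb=1
78: 0101001011 → 0, fb=1
79: 1010010111 → 1, fb=1
80: 0100101111 → 0, fb=0
81: 1001011110 → 1, fb=0
82: 0010111100 → 0, fb=0
83: 0101111000 → 0, fb=1
84: 1011110001 → 1, fb=0
85: 0111100010 → 0, fb=1
86: 1111000101 → 1, fb=0
87: 1110001010 → 1, fb=1
88: 1100010101 → 1, fb=1
89: 1000101011 → 1, fb=1
90: 0001010111 → 0, fb=1
91: 0010101111 → 0, fb=0
92: 0101011110 → 0, fb=1
93: 1010111101 → 1, fb=1
94: 0101111011 → 0, fb=1
95: 1011110111 → 1, fb=0
96: 0111101110 → 0, fb=1
97: 1111011101 → 1, fb=0
98: 1110111010 → 1, fb=1
99: 1101110101 → 1, fb=0
100: 1011101010 → 1, fb=0

10011000110101111001101011010011000100101110000101111010101010111111110100000101010010111100010101111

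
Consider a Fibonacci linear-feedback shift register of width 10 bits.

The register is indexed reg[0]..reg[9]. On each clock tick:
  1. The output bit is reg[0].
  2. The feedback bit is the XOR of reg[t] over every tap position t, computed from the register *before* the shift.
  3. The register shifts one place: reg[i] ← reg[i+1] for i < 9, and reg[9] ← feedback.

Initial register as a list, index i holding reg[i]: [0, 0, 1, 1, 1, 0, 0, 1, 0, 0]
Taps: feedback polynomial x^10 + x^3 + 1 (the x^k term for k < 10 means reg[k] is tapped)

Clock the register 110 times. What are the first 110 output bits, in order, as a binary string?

00111001001111000011011101100011000111101111101001001010000001101000110010111010010110100010001011001101001010

tick  register→output (feedback)
  0  0011100100→0 (1)
  1  0111001001→0 (1)
  2  1110010011→1 (1)
  3  1100100111→1 (1)
  4  1001001111→1 (0)
  5  0010011110→0 (0)
  6  0100111100→0 (0)
  7  1001111000→1 (0)
  8  0011110000→0 (1)
  9  0111100001→0 (1)
 10  1111000011→1 (0)
 11  1110000110→1 (1)
 12  1100001101→1 (1)
 13  1000011011→1 (1)
 14  0000110111→0 (0)
 15  0001101110→0 (1)
 16  0011011101→0 (1)
 17  0110111011→0 (0)
 18  1101110110→1 (0)
 19  1011101100→1 (0)
 20  0111011000→0 (1)
 21  1110110001→1 (1)
 22  1101100011→1 (0)
 23  1011000110→1 (0)
 24  0110001100→0 (0)
 25  1100011000→1 (1)
 26  1000110001→1 (1)
 27  0001100011→0 (1)
 28  0011000111→0 (1)
 29  0110001111→0 (0)
 30  1100011110→1 (1)
 31  1000111101→1 (1)
 32  0001111011→0 (1)
 33  0011110111→0 (1)
 34  0111101111→0 (1)
 35  1111011111→1 (0)
 36  1110111110→1 (1)
 37  1101111101→1 (0)
 38  1011111010→1 (0)
 39  0111110100→0 (1)
 40  1111101001→1 (0)
 41  1111010010→1 (0)
 42  1110100100→1 (1)
 43  1101001001→1 (0)
 44  1010010010→1 (1)
 45  0100100101→0 (0)
 46  1001001010→1 (0)
 47  0010010100→0 (0)
 48  0100101000→0 (0)
 49  1001010000→1 (0)
 50  0010100000→0 (0)
 51  0101000000→0 (1)
 52  1010000001→1 (1)
 53  0100000011→0 (0)
 54  1000000110→1 (1)
 55  0000001101→0 (0)
 56  0000011010→0 (0)
 57  0000110100→0 (0)
 58  0001101000→0 (1)
 59  0011010001→0 (1)
 60  0110100011→0 (0)
 61  1101000110→1 (0)
 62  1010001100→1 (1)
 63  0100011001→0 (0)
 64  1000110010→1 (1)
 65  0001100101→0 (1)
 66  0011001011→0 (1)
 67  0110010111→0 (0)
 68  1100101110→1 (1)
 69  1001011101→1 (0)
 70  0010111010→0 (0)
 71  0101110100→0 (1)
 72  1011101001→1 (0)
 73  0111010010→0 (1)
 74  1110100101→1 (1)
 75  1101001011→1 (0)
 76  1010010110→1 (1)
 77  0100101101→0 (0)
 78  1001011010→1 (0)
 79  0010110100→0 (0)
 80  0101101000→0 (1)
 81  1011010001→1 (0)
 82  0110100010→0 (0)
 83  1101000100→1 (0)
 84  1010001000→1 (1)
 85  0100010001→0 (0)
 86  1000100010→1 (1)
 87  0001000101→0 (1)
 88  0010001011→0 (0)
 89  0100010110→0 (0)
 90  1000101100→1 (1)
 91  0001011001→0 (1)
 92  0010110011→0 (0)
 93  0101100110→0 (1)
 94  1011001101→1 (0)
 95  0110011010→0 (0)
 96  1100110100→1 (1)
 97  1001101001→1 (0)
 98  0011010010→0 (1)
 99  0110100101→0 (0)
100  1101001010→1 (0)
101  1010010100→1 (1)
102  0100101001→0 (0)
103  1001010010→1 (0)
104  0010100100→0 (0)
105  0101001000→0 (1)
106  1010010001→1 (1)
107  0100100011→0 (0)
108  1001000110→1 (0)
109  0010001100→0 (0)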